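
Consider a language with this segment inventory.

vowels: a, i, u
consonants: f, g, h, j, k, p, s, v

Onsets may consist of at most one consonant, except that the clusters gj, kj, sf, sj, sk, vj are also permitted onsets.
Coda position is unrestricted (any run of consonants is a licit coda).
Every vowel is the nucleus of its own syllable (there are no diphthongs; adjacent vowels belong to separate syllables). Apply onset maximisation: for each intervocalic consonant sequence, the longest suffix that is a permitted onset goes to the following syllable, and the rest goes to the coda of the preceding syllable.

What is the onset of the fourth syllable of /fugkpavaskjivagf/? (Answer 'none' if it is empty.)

kj

Nuclei (vowels): u, a, a, i, a → 5 syllables.
/u…a/ gap (V1→V2): /gkp/; trying suffixes from longest down, /p/ is the first permitted one, so coda /gk/ | onset /p/.
/a…a/ gap (V2→V3): just /v/ — single C goes to the following onset.
/a…i/ gap (V3→V4): /skj/ splits as /s/ + /kj/ (/kj/ is the longest suffix that is a licit onset).
/i…a/ gap (V4→V5): /v/ → onset of the next syllable (single consonants are always licit onsets).
So the parse is fugk.pa.vas.kji.vagf.
Syllable 4 is /kji/: onset /kj/, nucleus /i/, coda ∅.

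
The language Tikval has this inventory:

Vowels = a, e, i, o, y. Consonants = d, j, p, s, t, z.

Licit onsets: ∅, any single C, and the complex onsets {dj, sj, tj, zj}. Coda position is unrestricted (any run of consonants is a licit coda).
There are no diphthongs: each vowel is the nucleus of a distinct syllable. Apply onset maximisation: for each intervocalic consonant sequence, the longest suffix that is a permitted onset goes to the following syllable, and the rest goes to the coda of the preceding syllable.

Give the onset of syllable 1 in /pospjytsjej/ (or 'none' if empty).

The vowels are o, y, e — 3 nuclei, so 3 syllables.
V1 /o/ – V2 /y/: cluster /spj/ — the longest permitted-onset suffix is /j/; onset = /j/, preceding coda = /sp/.
V2 /y/ – V3 /e/: /tsj/ splits as /t/ + /sj/ (/sj/ is the longest suffix that is a licit onset).
Syllabification: posp.jyt.sjej.
Syllable 1 is /posp/: onset /p/, nucleus /o/, coda /sp/.

p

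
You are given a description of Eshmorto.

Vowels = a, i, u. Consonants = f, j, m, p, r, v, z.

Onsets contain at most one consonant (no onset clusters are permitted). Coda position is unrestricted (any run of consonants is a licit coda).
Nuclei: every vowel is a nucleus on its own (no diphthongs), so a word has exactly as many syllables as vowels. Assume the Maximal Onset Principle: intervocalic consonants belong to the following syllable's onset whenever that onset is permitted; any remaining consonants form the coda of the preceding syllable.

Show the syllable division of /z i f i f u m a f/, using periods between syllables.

Vowels present: i, i, u, a; each is a nucleus, giving 4 syllables.
σ1/σ2 boundary: /f/ → onset of the next syllable (single consonants are always licit onsets).
σ2/σ3 boundary: /f/ → onset of the next syllable (single consonants are always licit onsets).
σ3/σ4 boundary: just /m/ — single C goes to the following onset.

zi.fi.fu.maf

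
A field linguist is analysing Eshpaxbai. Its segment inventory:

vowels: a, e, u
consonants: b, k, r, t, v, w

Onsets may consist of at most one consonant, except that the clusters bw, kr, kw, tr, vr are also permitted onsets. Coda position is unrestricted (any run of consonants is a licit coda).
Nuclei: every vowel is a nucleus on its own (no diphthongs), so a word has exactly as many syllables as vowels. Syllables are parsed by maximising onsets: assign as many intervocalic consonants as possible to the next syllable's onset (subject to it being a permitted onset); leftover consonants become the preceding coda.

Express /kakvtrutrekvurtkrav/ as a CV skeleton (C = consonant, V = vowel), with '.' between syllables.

CVCC.CCV.CCVC.CVCC.CCVC

Vowels present: a, u, e, u, a; each is a nucleus, giving 5 syllables.
Between /a/ (V1) and /u/ (V2): cluster /kvtr/ — the longest permitted-onset suffix is /tr/; onset = /tr/, preceding coda = /kv/.
Between /u/ (V2) and /e/ (V3): /tr/ is a licit onset in full, so it all attaches to the next syllable.
Between /e/ (V3) and /u/ (V4): cluster /kv/ — the longest permitted-onset suffix is /v/; onset = /v/, preceding coda = /k/.
Between /u/ (V4) and /a/ (V5): /rtkr/ splits as /rt/ + /kr/ (/kr/ is the longest suffix that is a licit onset).
Putting it together: kakv.tru.trek.vurt.krav.
Mapping each syllable to C/V: /kakv/ → CVCC, /tru/ → CCV, /trek/ → CCVC, /vurt/ → CVCC, /krav/ → CCVC.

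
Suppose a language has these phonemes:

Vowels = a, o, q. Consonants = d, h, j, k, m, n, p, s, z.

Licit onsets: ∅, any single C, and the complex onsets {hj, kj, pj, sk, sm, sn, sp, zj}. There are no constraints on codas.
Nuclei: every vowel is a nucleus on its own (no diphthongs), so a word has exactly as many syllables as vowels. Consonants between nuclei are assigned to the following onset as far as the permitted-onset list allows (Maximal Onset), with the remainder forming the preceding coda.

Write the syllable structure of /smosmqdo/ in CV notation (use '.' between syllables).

The vowels are o, q, o — 3 nuclei, so 3 syllables.
V1 /o/ – V2 /q/: /sm/ is a licit onset in full, so it all attaches to the next syllable.
V2 /q/ – V3 /o/: /d/ is a single consonant, so it becomes the next onset.
So the parse is smo.smq.do.
Mapping each syllable to C/V: /smo/ → CCV, /smq/ → CCV, /do/ → CV.

CCV.CCV.CV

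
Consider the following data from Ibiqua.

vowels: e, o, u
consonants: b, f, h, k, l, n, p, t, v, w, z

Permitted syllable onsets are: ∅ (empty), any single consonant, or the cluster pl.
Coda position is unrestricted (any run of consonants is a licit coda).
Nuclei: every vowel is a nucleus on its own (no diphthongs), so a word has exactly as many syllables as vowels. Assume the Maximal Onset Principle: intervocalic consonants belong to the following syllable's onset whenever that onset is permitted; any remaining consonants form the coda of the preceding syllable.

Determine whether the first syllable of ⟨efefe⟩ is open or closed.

open

The vowels are e, e, e — 3 nuclei, so 3 syllables.
/e…e/ gap (V1→V2): just /f/ — single C goes to the following onset.
/e…e/ gap (V2→V3): /f/ → onset of the next syllable (single consonants are always licit onsets).
So the parse is e.fe.fe.
Syllable 1 is /e/; it ends in its nucleus with no coda, so it is open.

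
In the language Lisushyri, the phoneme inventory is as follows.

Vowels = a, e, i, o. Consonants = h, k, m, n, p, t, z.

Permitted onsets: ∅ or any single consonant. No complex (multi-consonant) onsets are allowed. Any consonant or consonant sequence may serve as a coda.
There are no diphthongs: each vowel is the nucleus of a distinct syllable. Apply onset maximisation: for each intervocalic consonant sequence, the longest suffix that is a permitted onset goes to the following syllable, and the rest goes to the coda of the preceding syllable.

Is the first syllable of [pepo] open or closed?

open

Nuclei (vowels): e, o → 2 syllables.
/e…o/ gap (V1→V2): /p/ → onset of the next syllable (single consonants are always licit onsets).
Result: pe.po.
Syllable 1 is /pe/; it ends in its nucleus with no coda, so it is open.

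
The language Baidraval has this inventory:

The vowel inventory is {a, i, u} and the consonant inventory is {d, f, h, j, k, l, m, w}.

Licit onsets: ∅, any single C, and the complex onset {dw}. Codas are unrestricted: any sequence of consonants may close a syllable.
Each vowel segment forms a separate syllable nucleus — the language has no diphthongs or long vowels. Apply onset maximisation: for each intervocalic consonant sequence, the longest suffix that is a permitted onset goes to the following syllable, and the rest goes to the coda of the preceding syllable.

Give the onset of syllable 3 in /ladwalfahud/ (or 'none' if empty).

f

Vowels present: a, a, a, u; each is a nucleus, giving 4 syllables.
V1 /a/ – V2 /a/: cluster /dw/ — /dw/ is itself a permitted onset, so the whole cluster goes right; preceding coda = ∅.
V2 /a/ – V3 /a/: /lf/; trying suffixes from longest down, /f/ is the first permitted one, so coda /l/ | onset /f/.
V3 /a/ – V4 /u/: /h/ is a single consonant, so it becomes the next onset.
So the parse is la.dwal.fa.hud.
Syllable 3 is /fa/: onset /f/, nucleus /a/, coda ∅.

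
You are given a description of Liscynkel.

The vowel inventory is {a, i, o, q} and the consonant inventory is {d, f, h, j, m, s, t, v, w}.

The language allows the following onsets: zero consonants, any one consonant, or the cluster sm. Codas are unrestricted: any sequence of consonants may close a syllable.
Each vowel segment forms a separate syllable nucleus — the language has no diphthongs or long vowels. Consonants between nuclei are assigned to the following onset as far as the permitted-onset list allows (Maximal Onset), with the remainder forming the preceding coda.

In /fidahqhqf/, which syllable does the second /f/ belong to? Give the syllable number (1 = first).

4

The vowels are i, a, q, q — 4 nuclei, so 4 syllables.
/i…a/ gap (V1→V2): just /d/ — single C goes to the following onset.
/a…q/ gap (V2→V3): /h/ is a single consonant, so it becomes the next onset.
/q…q/ gap (V3→V4): /h/ → onset of the next syllable (single consonants are always licit onsets).
Putting it together: fi.da.hq.hqf.
The second /f/ is in the coda of syllable 4 (/hqf/).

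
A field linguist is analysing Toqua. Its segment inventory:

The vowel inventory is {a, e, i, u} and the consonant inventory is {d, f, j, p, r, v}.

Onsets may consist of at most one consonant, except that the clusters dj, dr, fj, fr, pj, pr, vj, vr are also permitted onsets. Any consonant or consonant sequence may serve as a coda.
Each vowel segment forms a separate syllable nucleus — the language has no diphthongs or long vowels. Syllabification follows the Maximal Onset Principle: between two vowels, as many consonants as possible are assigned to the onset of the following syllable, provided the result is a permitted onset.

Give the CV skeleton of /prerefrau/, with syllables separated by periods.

Nuclei (vowels): e, e, a, u → 4 syllables.
/e…e/ gap (V1→V2): /r/ is a single consonant, so it becomes the next onset.
/e…a/ gap (V2→V3): /fr/ is a licit onset in full, so it all attaches to the next syllable.
/a…u/ gap (V3→V4): hiatus — the boundary sits between the two vowels.
Putting it together: pre.re.fra.u.
Mapping each syllable to C/V: /pre/ → CCV, /re/ → CV, /fra/ → CCV, /u/ → V.

CCV.CV.CCV.V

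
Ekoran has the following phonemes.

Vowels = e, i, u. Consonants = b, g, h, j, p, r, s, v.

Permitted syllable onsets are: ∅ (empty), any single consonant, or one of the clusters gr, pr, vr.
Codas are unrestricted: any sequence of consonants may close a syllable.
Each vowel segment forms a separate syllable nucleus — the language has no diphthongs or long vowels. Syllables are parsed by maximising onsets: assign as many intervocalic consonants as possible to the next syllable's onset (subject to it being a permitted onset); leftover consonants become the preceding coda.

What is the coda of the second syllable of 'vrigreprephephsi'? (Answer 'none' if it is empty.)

none

Vowels present: i, e, e, e, i; each is a nucleus, giving 5 syllables.
σ1/σ2 boundary: /gr/ is a licit onset in full, so it all attaches to the next syllable.
σ2/σ3 boundary: /pr/ is a licit onset in full, so it all attaches to the next syllable.
σ3/σ4 boundary: cluster /ph/ — the longest permitted-onset suffix is /h/; onset = /h/, preceding coda = /p/.
σ4/σ5 boundary: /phs/ splits as /ph/ + /s/ (/s/ is the longest suffix that is a licit onset).
Result: vri.gre.prep.heph.si.
Syllable 2 is /gre/: onset /gr/, nucleus /e/, coda ∅.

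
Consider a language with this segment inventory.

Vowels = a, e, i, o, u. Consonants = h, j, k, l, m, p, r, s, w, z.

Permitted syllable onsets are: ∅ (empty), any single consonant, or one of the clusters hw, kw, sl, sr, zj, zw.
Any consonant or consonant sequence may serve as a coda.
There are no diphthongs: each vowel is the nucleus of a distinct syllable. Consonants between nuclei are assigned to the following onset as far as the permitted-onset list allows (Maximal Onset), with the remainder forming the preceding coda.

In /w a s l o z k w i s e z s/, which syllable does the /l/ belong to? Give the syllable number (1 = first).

Nuclei (vowels): a, o, i, e → 4 syllables.
Between /a/ (V1) and /o/ (V2): /sl/ is a licit onset in full, so it all attaches to the next syllable.
Between /o/ (V2) and /i/ (V3): /zkw/ splits as /z/ + /kw/ (/kw/ is the longest suffix that is a licit onset).
Between /i/ (V3) and /e/ (V4): /s/ → onset of the next syllable (single consonants are always licit onsets).
Syllabification: wa.sloz.kwi.sezs.
The /l/ is in the onset of syllable 2 (/sloz/).

2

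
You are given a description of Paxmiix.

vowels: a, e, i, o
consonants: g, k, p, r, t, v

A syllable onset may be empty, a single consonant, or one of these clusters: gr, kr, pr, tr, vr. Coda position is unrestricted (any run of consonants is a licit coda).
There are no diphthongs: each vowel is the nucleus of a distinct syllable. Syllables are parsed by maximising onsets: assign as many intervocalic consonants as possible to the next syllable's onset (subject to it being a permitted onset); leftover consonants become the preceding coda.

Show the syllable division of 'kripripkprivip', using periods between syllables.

kri.pripk.pri.vip

The vowels are i, i, i, i — 4 nuclei, so 4 syllables.
/i…i/ gap (V1→V2): cluster /pr/ — /pr/ is itself a permitted onset, so the whole cluster goes right; preceding coda = ∅.
/i…i/ gap (V2→V3): /pkpr/; trying suffixes from longest down, /pr/ is the first permitted one, so coda /pk/ | onset /pr/.
/i…i/ gap (V3→V4): /v/ → onset of the next syllable (single consonants are always licit onsets).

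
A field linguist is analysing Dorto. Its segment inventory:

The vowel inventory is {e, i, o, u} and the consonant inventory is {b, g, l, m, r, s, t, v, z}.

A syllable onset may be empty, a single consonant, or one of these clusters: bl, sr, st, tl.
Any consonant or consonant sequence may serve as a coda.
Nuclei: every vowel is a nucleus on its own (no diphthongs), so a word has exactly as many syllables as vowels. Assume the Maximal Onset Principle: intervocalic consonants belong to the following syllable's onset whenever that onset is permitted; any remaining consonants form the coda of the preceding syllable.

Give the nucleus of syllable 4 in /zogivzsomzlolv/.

o

Vowels present: o, i, o, o; each is a nucleus, giving 4 syllables.
The fourth nucleus (vowel 4 from the left) is /o/.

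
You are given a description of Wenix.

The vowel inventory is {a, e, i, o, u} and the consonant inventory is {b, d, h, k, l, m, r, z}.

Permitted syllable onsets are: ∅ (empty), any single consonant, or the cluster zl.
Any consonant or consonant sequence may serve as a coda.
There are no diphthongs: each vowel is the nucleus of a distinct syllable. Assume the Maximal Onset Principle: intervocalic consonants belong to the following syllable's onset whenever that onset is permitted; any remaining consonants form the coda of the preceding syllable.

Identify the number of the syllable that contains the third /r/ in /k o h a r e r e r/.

Nuclei (vowels): o, a, e, e → 4 syllables.
/o…a/ gap (V1→V2): /h/ → onset of the next syllable (single consonants are always licit onsets).
/a…e/ gap (V2→V3): just /r/ — single C goes to the following onset.
/e…e/ gap (V3→V4): /r/ is a single consonant, so it becomes the next onset.
Putting it together: ko.ha.re.rer.
The third /r/ is in the coda of syllable 4 (/rer/).

4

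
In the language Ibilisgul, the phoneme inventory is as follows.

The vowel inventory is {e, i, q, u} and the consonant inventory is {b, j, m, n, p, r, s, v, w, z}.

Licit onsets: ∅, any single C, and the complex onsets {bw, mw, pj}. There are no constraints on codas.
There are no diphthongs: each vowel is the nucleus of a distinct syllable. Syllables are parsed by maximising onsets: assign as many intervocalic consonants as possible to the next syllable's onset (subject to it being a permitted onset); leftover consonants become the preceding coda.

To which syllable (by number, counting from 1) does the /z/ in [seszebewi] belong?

2

Nuclei (vowels): e, e, e, i → 4 syllables.
Between /e/ (V1) and /e/ (V2): /sz/ splits as /s/ + /z/ (/z/ is the longest suffix that is a licit onset).
Between /e/ (V2) and /e/ (V3): /b/ is a single consonant, so it becomes the next onset.
Between /e/ (V3) and /i/ (V4): /w/ → onset of the next syllable (single consonants are always licit onsets).
So the parse is ses.ze.be.wi.
The /z/ is in the onset of syllable 2 (/ze/).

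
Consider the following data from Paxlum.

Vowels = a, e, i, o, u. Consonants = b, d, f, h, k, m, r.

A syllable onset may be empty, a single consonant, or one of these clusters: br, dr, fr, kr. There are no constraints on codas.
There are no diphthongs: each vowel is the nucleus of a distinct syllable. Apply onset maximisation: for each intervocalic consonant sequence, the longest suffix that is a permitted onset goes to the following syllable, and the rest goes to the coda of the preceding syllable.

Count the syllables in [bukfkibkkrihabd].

4

Nuclei (vowels): u, i, i, a → 4 syllables.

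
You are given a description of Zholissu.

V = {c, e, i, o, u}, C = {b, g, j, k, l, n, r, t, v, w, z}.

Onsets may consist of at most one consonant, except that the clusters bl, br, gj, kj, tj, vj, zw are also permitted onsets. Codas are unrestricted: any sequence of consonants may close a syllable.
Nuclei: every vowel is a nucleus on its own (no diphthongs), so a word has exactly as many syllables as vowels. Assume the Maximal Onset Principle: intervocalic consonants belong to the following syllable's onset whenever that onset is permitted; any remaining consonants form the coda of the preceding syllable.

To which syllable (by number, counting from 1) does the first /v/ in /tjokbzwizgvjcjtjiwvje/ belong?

Nuclei (vowels): o, i, c, i, e → 5 syllables.
σ1/σ2 boundary: /kbzw/ splits as /kb/ + /zw/ (/zw/ is the longest suffix that is a licit onset).
σ2/σ3 boundary: /zgvj/; trying suffixes from longest down, /vj/ is the first permitted one, so coda /zg/ | onset /vj/.
σ3/σ4 boundary: cluster /jtj/ — the longest permitted-onset suffix is /tj/; onset = /tj/, preceding coda = /j/.
σ4/σ5 boundary: /wvj/; trying suffixes from longest down, /vj/ is the first permitted one, so coda /w/ | onset /vj/.
So the parse is tjokb.zwizg.vjcj.tjiw.vje.
The first /v/ is in the onset of syllable 3 (/vjcj/).

3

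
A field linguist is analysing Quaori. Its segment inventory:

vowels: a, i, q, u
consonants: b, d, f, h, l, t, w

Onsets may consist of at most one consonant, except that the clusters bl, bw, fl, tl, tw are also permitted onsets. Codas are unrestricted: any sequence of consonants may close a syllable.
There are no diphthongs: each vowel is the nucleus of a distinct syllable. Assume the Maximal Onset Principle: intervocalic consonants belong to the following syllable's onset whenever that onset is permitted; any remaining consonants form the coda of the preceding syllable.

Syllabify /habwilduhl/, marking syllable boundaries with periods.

ha.bwil.duhl

Vowels present: a, i, u; each is a nucleus, giving 3 syllables.
/a…i/ gap (V1→V2): /bw/ is a licit onset in full, so it all attaches to the next syllable.
/i…u/ gap (V2→V3): cluster /ld/ — the longest permitted-onset suffix is /d/; onset = /d/, preceding coda = /l/.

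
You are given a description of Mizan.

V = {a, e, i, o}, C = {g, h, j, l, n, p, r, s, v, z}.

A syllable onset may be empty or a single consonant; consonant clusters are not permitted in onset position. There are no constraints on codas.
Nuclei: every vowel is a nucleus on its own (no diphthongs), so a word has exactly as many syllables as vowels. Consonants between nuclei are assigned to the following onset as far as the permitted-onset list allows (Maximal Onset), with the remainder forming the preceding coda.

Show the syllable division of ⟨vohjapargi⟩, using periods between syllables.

voh.ja.par.gi

The vowels are o, a, a, i — 4 nuclei, so 4 syllables.
/o…a/ gap (V1→V2): /hj/; trying suffixes from longest down, /j/ is the first permitted one, so coda /h/ | onset /j/.
/a…a/ gap (V2→V3): /p/ is a single consonant, so it becomes the next onset.
/a…i/ gap (V3→V4): /rg/ splits as /r/ + /g/ (/g/ is the longest suffix that is a licit onset).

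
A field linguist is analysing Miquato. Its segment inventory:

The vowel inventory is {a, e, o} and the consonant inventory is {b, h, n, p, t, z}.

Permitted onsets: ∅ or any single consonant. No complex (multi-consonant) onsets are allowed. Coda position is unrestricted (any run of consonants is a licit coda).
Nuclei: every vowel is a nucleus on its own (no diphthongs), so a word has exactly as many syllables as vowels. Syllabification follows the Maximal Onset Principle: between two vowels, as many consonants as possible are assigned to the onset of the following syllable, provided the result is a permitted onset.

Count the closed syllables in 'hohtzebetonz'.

2

Nuclei (vowels): o, e, e, o → 4 syllables.
Between /o/ (V1) and /e/ (V2): /htz/ splits as /ht/ + /z/ (/z/ is the longest suffix that is a licit onset).
Between /e/ (V2) and /e/ (V3): /b/ is a single consonant, so it becomes the next onset.
Between /e/ (V3) and /o/ (V4): /t/ is a single consonant, so it becomes the next onset.
Putting it together: hoht.ze.be.tonz.
Classifying each syllable: /hoht/ (closed), /ze/ (open), /be/ (open), /tonz/ (closed).
Closed syllables: 2.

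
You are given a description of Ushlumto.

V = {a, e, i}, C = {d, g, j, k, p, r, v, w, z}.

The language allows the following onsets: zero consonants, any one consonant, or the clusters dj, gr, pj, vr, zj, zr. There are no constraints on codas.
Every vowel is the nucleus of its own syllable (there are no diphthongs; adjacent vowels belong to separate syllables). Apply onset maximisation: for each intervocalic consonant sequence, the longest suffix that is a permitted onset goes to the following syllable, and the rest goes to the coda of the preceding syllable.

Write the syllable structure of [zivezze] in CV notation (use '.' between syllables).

CV.CVC.CV

Vowels present: i, e, e; each is a nucleus, giving 3 syllables.
Between /i/ (V1) and /e/ (V2): just /v/ — single C goes to the following onset.
Between /e/ (V2) and /e/ (V3): /zz/; trying suffixes from longest down, /z/ is the first permitted one, so coda /z/ | onset /z/.
So the parse is zi.vez.ze.
Mapping each syllable to C/V: /zi/ → CV, /vez/ → CVC, /ze/ → CV.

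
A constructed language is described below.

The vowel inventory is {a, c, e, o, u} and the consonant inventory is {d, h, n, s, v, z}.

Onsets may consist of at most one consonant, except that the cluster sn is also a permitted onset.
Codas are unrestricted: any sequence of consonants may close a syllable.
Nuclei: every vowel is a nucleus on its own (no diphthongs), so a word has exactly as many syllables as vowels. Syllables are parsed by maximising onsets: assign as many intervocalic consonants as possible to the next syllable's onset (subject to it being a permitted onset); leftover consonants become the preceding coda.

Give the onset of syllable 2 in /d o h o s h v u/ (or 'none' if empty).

h

Vowels present: o, o, u; each is a nucleus, giving 3 syllables.
Between /o/ (V1) and /o/ (V2): /h/ → onset of the next syllable (single consonants are always licit onsets).
Between /o/ (V2) and /u/ (V3): /shv/ — longest licit onset from the right is /v/, leaving /sh/ as coda.
Putting it together: do.hosh.vu.
Syllable 2 is /hosh/: onset /h/, nucleus /o/, coda /sh/.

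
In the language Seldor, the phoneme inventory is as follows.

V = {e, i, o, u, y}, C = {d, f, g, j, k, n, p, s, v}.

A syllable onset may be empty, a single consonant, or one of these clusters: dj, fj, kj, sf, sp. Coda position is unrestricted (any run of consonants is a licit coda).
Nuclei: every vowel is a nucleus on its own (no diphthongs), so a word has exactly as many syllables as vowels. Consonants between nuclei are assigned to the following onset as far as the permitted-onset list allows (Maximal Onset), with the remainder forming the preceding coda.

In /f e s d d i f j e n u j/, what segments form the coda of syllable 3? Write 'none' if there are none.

Vowels present: e, i, e, u; each is a nucleus, giving 4 syllables.
Between /e/ (V1) and /i/ (V2): /sdd/ splits as /sd/ + /d/ (/d/ is the longest suffix that is a licit onset).
Between /i/ (V2) and /e/ (V3): cluster /fj/ — /fj/ is itself a permitted onset, so the whole cluster goes right; preceding coda = ∅.
Between /e/ (V3) and /u/ (V4): /n/ is a single consonant, so it becomes the next onset.
So the parse is fesd.di.fje.nuj.
Syllable 3 is /fje/: onset /fj/, nucleus /e/, coda ∅.

none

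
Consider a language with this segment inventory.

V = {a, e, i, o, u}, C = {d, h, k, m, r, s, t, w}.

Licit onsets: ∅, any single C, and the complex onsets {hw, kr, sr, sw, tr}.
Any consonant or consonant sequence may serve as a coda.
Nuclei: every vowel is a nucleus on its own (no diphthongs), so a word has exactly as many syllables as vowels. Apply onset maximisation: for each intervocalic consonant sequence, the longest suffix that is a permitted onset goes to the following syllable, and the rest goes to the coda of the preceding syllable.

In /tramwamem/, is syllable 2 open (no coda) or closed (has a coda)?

open

Nuclei (vowels): a, a, e → 3 syllables.
Between /a/ (V1) and /a/ (V2): cluster /mw/ — the longest permitted-onset suffix is /w/; onset = /w/, preceding coda = /m/.
Between /a/ (V2) and /e/ (V3): /m/ is a single consonant, so it becomes the next onset.
So the parse is tram.wa.mem.
Syllable 2 is /wa/; it ends in its nucleus with no coda, so it is open.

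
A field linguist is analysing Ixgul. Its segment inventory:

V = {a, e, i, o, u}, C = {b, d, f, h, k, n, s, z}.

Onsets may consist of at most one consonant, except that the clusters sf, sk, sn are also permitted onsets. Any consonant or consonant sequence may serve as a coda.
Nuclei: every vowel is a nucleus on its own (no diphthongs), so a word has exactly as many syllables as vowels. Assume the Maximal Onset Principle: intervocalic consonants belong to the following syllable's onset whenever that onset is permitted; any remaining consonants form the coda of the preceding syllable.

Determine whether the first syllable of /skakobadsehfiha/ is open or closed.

open

Vowels present: a, o, a, e, i, a; each is a nucleus, giving 6 syllables.
Between /a/ (V1) and /o/ (V2): /k/ is a single consonant, so it becomes the next onset.
Between /o/ (V2) and /a/ (V3): /b/ → onset of the next syllable (single consonants are always licit onsets).
Between /a/ (V3) and /e/ (V4): cluster /ds/ — the longest permitted-onset suffix is /s/; onset = /s/, preceding coda = /d/.
Between /e/ (V4) and /i/ (V5): /hf/; trying suffixes from longest down, /f/ is the first permitted one, so coda /h/ | onset /f/.
Between /i/ (V5) and /a/ (V6): /h/ is a single consonant, so it becomes the next onset.
Result: ska.ko.bad.seh.fi.ha.
Syllable 1 is /ska/; it ends in its nucleus with no coda, so it is open.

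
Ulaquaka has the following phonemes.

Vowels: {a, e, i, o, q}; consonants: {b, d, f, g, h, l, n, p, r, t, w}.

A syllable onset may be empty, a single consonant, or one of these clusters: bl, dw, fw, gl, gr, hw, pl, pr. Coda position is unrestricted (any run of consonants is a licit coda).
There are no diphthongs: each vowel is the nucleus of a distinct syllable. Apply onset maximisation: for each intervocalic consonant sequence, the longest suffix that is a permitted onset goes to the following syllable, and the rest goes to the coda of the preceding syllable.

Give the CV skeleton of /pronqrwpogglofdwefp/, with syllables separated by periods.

Nuclei (vowels): o, q, o, o, e → 5 syllables.
/o…q/ gap (V1→V2): /n/ → onset of the next syllable (single consonants are always licit onsets).
/q…o/ gap (V2→V3): /rwp/ splits as /rw/ + /p/ (/p/ is the longest suffix that is a licit onset).
/o…o/ gap (V3→V4): /ggl/ splits as /g/ + /gl/ (/gl/ is the longest suffix that is a licit onset).
/o…e/ gap (V4→V5): /fdw/; trying suffixes from longest down, /dw/ is the first permitted one, so coda /f/ | onset /dw/.
Putting it together: pro.nqrw.pog.glof.dwefp.
Mapping each syllable to C/V: /pro/ → CCV, /nqrw/ → CVCC, /pog/ → CVC, /glof/ → CCVC, /dwefp/ → CCVCC.

CCV.CVCC.CVC.CCVC.CCVCC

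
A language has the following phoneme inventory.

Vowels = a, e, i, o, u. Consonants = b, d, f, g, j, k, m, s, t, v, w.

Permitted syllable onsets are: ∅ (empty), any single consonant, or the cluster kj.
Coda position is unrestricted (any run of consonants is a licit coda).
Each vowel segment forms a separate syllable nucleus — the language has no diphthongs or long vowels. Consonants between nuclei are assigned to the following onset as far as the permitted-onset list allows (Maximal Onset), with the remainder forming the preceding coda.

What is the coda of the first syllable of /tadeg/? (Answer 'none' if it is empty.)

Nuclei (vowels): a, e → 2 syllables.
Between /a/ (V1) and /e/ (V2): just /d/ — single C goes to the following onset.
Result: ta.deg.
Syllable 1 is /ta/: onset /t/, nucleus /a/, coda ∅.

none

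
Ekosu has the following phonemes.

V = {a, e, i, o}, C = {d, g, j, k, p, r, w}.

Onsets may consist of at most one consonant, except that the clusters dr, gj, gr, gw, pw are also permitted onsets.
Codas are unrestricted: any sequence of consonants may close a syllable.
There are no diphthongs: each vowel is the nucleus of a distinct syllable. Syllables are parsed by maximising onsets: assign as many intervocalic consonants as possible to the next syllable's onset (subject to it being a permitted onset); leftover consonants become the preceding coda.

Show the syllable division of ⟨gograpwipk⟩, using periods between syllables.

Vowels present: o, a, i; each is a nucleus, giving 3 syllables.
V1 /o/ – V2 /a/: /gr/ is a licit onset in full, so it all attaches to the next syllable.
V2 /a/ – V3 /i/: cluster /pw/ — /pw/ is itself a permitted onset, so the whole cluster goes right; preceding coda = ∅.

go.gra.pwipk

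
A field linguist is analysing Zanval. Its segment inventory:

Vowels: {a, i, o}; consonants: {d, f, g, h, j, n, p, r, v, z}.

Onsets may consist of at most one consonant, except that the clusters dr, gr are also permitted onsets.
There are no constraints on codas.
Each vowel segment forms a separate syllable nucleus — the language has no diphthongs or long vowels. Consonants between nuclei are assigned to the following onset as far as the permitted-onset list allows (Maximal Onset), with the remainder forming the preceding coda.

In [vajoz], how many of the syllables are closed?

1

The vowels are a, o — 2 nuclei, so 2 syllables.
Between /a/ (V1) and /o/ (V2): /j/ → onset of the next syllable (single consonants are always licit onsets).
Syllabification: va.joz.
Classifying each syllable: /va/ (open), /joz/ (closed).
Closed syllables: 1.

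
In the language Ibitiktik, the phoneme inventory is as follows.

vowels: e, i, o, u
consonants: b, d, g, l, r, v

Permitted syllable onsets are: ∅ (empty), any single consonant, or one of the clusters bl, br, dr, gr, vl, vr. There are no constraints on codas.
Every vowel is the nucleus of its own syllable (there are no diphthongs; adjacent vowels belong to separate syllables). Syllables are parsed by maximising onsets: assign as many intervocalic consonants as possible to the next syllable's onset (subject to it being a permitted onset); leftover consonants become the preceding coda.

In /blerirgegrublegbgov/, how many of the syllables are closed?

3

Nuclei (vowels): e, i, e, u, e, o → 6 syllables.
/e…i/ gap (V1→V2): just /r/ — single C goes to the following onset.
/i…e/ gap (V2→V3): /rg/ splits as /r/ + /g/ (/g/ is the longest suffix that is a licit onset).
/e…u/ gap (V3→V4): cluster /gr/ — /gr/ is itself a permitted onset, so the whole cluster goes right; preceding coda = ∅.
/u…e/ gap (V4→V5): /bl/ — entire cluster is a permitted onset → onset /bl/, coda ∅.
/e…o/ gap (V5→V6): /gbg/ splits as /gb/ + /g/ (/g/ is the longest suffix that is a licit onset).
So the parse is ble.rir.ge.gru.blegb.gov.
Classifying each syllable: /ble/ (open), /rir/ (closed), /ge/ (open), /gru/ (open), /blegb/ (closed), /gov/ (closed).
Closed syllables: 3.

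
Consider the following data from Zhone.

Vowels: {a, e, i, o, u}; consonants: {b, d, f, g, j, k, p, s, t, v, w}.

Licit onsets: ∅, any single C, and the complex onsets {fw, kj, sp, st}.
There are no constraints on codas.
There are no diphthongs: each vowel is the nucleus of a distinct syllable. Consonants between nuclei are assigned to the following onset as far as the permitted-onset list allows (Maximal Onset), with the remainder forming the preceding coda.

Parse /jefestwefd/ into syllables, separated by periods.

The vowels are e, e, e — 3 nuclei, so 3 syllables.
σ1/σ2 boundary: /f/ → onset of the next syllable (single consonants are always licit onsets).
σ2/σ3 boundary: /stw/ — longest licit onset from the right is /w/, leaving /st/ as coda.

je.fest.wefd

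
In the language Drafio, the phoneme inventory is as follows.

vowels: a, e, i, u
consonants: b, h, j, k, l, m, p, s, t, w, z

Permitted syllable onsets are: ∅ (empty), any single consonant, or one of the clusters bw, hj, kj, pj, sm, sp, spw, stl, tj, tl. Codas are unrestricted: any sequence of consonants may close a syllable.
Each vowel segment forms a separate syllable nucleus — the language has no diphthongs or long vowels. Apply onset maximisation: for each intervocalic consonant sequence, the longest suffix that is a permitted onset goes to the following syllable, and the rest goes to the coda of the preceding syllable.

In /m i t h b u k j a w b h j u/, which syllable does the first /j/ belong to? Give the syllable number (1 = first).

Nuclei (vowels): i, u, a, u → 4 syllables.
σ1/σ2 boundary: cluster /thb/ — the longest permitted-onset suffix is /b/; onset = /b/, preceding coda = /th/.
σ2/σ3 boundary: /kj/ — entire cluster is a permitted onset → onset /kj/, coda ∅.
σ3/σ4 boundary: /wbhj/ splits as /wb/ + /hj/ (/hj/ is the longest suffix that is a licit onset).
Putting it together: mith.bu.kjawb.hju.
The first /j/ is in the onset of syllable 3 (/kjawb/).

3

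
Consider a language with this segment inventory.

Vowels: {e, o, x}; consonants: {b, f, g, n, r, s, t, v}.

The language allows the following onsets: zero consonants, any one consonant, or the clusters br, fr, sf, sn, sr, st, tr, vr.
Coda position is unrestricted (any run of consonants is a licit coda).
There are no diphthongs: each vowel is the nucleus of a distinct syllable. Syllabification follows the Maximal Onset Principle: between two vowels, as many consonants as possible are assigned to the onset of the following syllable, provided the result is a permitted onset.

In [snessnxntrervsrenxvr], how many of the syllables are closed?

Nuclei (vowels): e, x, e, e, x → 5 syllables.
/e…x/ gap (V1→V2): cluster /ssn/ — the longest permitted-onset suffix is /sn/; onset = /sn/, preceding coda = /s/.
/x…e/ gap (V2→V3): /ntr/; trying suffixes from longest down, /tr/ is the first permitted one, so coda /n/ | onset /tr/.
/e…e/ gap (V3→V4): /rvsr/; trying suffixes from longest down, /sr/ is the first permitted one, so coda /rv/ | onset /sr/.
/e…x/ gap (V4→V5): just /n/ — single C goes to the following onset.
Syllabification: snes.snxn.trerv.sre.nxvr.
Classifying each syllable: /snes/ (closed), /snxn/ (closed), /trerv/ (closed), /sre/ (open), /nxvr/ (closed).
Closed syllables: 4.

4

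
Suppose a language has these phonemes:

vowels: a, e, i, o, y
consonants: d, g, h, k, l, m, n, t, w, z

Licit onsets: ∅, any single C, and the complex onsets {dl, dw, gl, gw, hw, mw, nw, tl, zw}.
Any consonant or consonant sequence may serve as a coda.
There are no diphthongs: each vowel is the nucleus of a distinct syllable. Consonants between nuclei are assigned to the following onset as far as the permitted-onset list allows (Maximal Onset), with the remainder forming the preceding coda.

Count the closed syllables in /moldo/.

1

Vowels present: o, o; each is a nucleus, giving 2 syllables.
/o…o/ gap (V1→V2): /ld/ — longest licit onset from the right is /d/, leaving /l/ as coda.
Result: mol.do.
Classifying each syllable: /mol/ (closed), /do/ (open).
Closed syllables: 1.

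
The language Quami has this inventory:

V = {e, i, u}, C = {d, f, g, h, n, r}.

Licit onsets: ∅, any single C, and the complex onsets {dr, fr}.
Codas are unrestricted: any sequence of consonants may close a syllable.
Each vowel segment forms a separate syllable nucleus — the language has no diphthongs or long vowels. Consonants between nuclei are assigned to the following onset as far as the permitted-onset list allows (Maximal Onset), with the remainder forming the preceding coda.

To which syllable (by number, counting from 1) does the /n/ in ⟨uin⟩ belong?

Vowels present: u, i; each is a nucleus, giving 2 syllables.
σ1/σ2 boundary: nothing intervenes; syllable break is V.V.
Syllabification: u.in.
The /n/ is in the coda of syllable 2 (/in/).

2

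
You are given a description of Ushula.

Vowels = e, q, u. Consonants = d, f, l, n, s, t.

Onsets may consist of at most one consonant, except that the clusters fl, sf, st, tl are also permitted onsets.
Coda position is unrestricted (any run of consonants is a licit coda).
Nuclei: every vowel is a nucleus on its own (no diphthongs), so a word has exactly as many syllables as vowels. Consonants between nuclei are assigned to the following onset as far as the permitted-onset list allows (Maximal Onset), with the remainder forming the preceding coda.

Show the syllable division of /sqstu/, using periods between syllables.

sq.stu

Nuclei (vowels): q, u → 2 syllables.
Between /q/ (V1) and /u/ (V2): /st/ — entire cluster is a permitted onset → onset /st/, coda ∅.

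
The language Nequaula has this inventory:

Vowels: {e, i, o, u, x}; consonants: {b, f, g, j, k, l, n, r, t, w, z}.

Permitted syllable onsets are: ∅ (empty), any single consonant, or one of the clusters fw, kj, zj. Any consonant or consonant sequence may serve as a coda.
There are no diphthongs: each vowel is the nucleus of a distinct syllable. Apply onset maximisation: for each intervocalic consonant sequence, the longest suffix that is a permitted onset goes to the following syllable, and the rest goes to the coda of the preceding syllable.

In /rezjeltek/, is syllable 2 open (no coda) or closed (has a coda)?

closed

Vowels present: e, e, e; each is a nucleus, giving 3 syllables.
V1 /e/ – V2 /e/: /zj/ — entire cluster is a permitted onset → onset /zj/, coda ∅.
V2 /e/ – V3 /e/: /lt/ — longest licit onset from the right is /t/, leaving /l/ as coda.
Syllabification: re.zjel.tek.
Syllable 2 is /zjel/ with coda /l/, so it is closed.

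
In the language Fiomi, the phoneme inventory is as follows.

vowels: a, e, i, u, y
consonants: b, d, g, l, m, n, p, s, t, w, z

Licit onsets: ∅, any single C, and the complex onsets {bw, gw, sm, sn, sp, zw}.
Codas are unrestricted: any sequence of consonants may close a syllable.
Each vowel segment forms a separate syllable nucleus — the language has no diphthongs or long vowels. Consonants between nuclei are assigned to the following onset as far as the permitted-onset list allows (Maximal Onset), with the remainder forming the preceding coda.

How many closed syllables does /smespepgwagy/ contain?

1

Nuclei (vowels): e, e, a, y → 4 syllables.
V1 /e/ – V2 /e/: cluster /sp/ — /sp/ is itself a permitted onset, so the whole cluster goes right; preceding coda = ∅.
V2 /e/ – V3 /a/: /pgw/ — longest licit onset from the right is /gw/, leaving /p/ as coda.
V3 /a/ – V4 /y/: /g/ → onset of the next syllable (single consonants are always licit onsets).
Putting it together: sme.spep.gwa.gy.
Classifying each syllable: /sme/ (open), /spep/ (closed), /gwa/ (open), /gy/ (open).
Closed syllables: 1.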